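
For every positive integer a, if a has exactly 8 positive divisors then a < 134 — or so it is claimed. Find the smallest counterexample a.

a = 135

Check each positive integer a in order until a has exactly 8 positive divisors but the claim fails.
For a = 24, 30, 40, 42, …, 114, 128, 130 the conclusion holds.
a = 135: τ(135) = 8; 135 ≥ 134.
Hence a = 135 is a counterexample.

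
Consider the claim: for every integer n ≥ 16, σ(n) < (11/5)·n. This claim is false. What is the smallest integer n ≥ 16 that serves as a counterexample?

n = 24

We need the least integer n ≥ 16 for which the claim fails.
For n = 16, 17, 18, 19, 20, 21, 22, 23 the conclusion holds.
n = 24: σ(24) = 60; 60 ≥ 264/5.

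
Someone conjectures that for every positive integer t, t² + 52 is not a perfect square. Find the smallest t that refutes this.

t = 12

Check each positive integer t in order until t² + 52 is a perfect square.
The first 11 eligible values, up to t = 11, all satisfy the conclusion.
t = 12: 12² + 52 = 196 = 14², a perfect square.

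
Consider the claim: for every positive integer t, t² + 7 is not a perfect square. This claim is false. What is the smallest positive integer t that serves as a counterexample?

A counterexample is any positive integer t such that t² + 7 is a perfect square; we check each in order.
For t = 1, 2 the conclusion holds.
t = 3: 3² + 7 = 16 = 4², a perfect square.

t = 3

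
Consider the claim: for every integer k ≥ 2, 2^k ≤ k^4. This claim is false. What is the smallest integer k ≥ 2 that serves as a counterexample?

k = 17

A counterexample is any integer k ≥ 2 such that 2^k > k^4; we check each in order.
The first 15 eligible values, up to k = 16, all satisfy the conclusion.
k = 17: 2^k = 131072 and k^4 = 83521, so 131072 > 83521.
Thus k = 17 disproves the claim, and no smaller k works.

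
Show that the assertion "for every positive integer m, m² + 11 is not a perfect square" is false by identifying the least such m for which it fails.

m = 5

We need the least positive integer m for which m² + 11 is a perfect square.
The first 4 eligible values, up to m = 4, all satisfy the conclusion.
m = 5: 5² + 11 = 36 = 6², a perfect square.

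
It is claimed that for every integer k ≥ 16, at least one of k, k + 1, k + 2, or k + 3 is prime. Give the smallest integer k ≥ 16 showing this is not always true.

k = 24

A counterexample is any integer k ≥ 16 such that k, k + 1, k + 2, k + 3 are all composite; we check each in order.
k = 16: 17 is prime.
k = 17: 17 is prime.
k = 18: 19 is prime.
k = 19: 19 is prime.
k = 20: 23 is prime.
k = 21: 23 is prime.
k = 22: 23 is prime.
k = 23: 23 is prime.
k = 24: 24 = 2 × 12; 25 = 5 × 5; 26 = 2 × 13; 27 = 3 × 9 — all composite.
Thus k = 24 disproves the claim, and no smaller k works.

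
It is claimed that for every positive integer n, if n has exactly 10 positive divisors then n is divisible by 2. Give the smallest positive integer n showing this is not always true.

For n = 48, 80, 112, 162, 176, 208, 272, 304, 368 the conclusion holds.
n = 405: τ(405) = 10; 405 mod 2 = 1.

n = 405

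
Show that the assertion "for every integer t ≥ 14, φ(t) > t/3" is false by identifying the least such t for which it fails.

t = 18

A counterexample is any integer t ≥ 14 such that the claim fails; we check each in order.
The first 4 eligible values, up to t = 17, all satisfy the conclusion.
t = 18: φ(18) = 6 and 18/3 = 6, so φ(18) ≤ 18/3.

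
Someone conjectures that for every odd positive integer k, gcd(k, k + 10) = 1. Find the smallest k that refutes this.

A counterexample is any odd positive integer k such that gcd(k, k + 10) > 1; we check each in order.
For k = 1, 3 the conclusion holds.
k = 5: gcd(5, 15) = 5.
Hence k = 5 is a counterexample.

k = 5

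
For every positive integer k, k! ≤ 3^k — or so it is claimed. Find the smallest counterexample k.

We need the least positive integer k for which k! > 3^k.
k = 1: k! = 1 and 3^k = 3, so 1 ≤ 3.
k = 2: k! = 2 and 3^k = 9, so 2 ≤ 9.
k = 3: k! = 6 and 3^k = 27, so 6 ≤ 27.
k = 4: k! = 24 and 3^k = 81, so 24 ≤ 81.
k = 5: k! = 120 and 3^k = 243, so 120 ≤ 243.
k = 6: k! = 720 and 3^k = 729, so 720 ≤ 729.
k = 7: k! = 5040 and 3^k = 2187, so 5040 > 2187.
Hence k = 7 is a counterexample.

k = 7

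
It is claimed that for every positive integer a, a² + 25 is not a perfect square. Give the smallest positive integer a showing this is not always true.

We need the least positive integer a for which a² + 25 is a perfect square.
For a = 1, 2, 3, 4, …, 9, 10, 11 the conclusion holds.
a = 12: 12² + 25 = 169 = 13², a perfect square.
So a = 12 is the smallest counterexample.

a = 12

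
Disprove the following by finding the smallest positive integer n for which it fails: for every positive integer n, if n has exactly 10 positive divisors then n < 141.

For n = 48, 80, 112 the conclusion holds.
n = 162: τ(162) = 10; 162 ≥ 141.

n = 162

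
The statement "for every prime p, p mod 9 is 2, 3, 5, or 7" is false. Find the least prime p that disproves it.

Check each prime p in order until the claim fails.
p = 2: 2 mod 9 = 2.
p = 3: 3 mod 9 = 3.
p = 5: 5 mod 9 = 5.
p = 7: 7 mod 9 = 7.
p = 11: 11 mod 9 = 2.
p = 13: 13 mod 9 = 4 — not in {2, 3, 5, 7}.
So p = 13 is the smallest counterexample.

p = 13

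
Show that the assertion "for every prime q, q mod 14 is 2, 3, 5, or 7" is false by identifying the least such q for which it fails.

We need the least prime q for which the claim fails.
q = 2: 2 mod 14 = 2.
q = 3: 3 mod 14 = 3.
q = 5: 5 mod 14 = 5.
q = 7: 7 mod 14 = 7.
q = 11: 11 mod 14 = 11 — not in {2, 3, 5, 7}.
Hence q = 11 is a counterexample.

q = 11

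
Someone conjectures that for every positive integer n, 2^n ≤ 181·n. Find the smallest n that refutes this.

For n = 1, 2, 3, 4, 5, 6, 7, 8, 9, 10 the conclusion holds.
n = 11: 2^n = 2048 and 181·n = 1991, so 2048 > 1991.

n = 11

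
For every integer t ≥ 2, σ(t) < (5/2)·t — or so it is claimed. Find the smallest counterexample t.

Check each integer t ≥ 2 in order until the claim fails.
For t = 2, 3, 4, 5, …, 21, 22, 23 the conclusion holds.
t = 24: σ(24) = 60; 60 ≥ 60.

t = 24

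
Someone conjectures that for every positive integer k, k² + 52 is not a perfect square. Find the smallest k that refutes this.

k = 12

We need the least positive integer k for which k² + 52 is a perfect square.
For k = 1, 2, 3, 4, …, 9, 10, 11 the conclusion holds.
k = 12: 12² + 52 = 196 = 14², a perfect square.
Hence k = 12 is a counterexample.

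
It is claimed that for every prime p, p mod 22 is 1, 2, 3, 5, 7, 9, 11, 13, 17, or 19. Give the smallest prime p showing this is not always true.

Check each prime p in order until the claim fails.
The first 11 eligible values, up to p = 31, all satisfy the conclusion.
p = 37: 37 mod 22 = 15 — not in {1, 2, 3, 5, 7, 9, 11, 13, 17, 19}.

p = 37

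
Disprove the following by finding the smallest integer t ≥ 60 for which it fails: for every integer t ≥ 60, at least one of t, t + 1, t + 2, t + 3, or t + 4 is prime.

t = 62

Check each integer t ≥ 60 in order until t, t + 1, t + 2, t + 3, t + 4 are all composite.
t = 60: 61 is prime.
t = 61: 61 is prime.
t = 62: 62 = 2 × 31; 63 = 3 × 21; 64 = 2 × 32; 65 = 5 × 13; 66 = 2 × 33 — all composite.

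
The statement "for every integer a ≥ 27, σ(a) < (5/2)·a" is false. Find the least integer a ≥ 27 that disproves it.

A counterexample is any integer a ≥ 27 such that the claim fails; we check each in order.
The first 9 eligible values, up to a = 35, all satisfy the conclusion.
a = 36: σ(36) = 91; 91 ≥ 90.

a = 36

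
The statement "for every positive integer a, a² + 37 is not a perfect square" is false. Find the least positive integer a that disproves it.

A counterexample is any positive integer a such that a² + 37 is a perfect square; we check each in order.
The first 17 eligible values, up to a = 17, all satisfy the conclusion.
a = 18: 18² + 37 = 361 = 19², a perfect square.

a = 18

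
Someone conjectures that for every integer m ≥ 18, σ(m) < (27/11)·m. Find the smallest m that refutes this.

m = 24

The first 6 eligible values, up to m = 23, all satisfy the conclusion.
m = 24: σ(24) = 60; 60 ≥ 648/11.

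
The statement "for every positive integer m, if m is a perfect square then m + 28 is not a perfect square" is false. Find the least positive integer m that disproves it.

We need the least positive integer m for which m is a perfect square but m + 28 is a perfect square.
m = 1: 1 + 28 = 29, not a perfect square.
m = 4: 4 + 28 = 32, not a perfect square.
m = 9: 9 + 28 = 37, not a perfect square.
m = 16: 16 + 28 = 44, not a perfect square.
m = 25: 25 + 28 = 53, not a perfect square.
m = 36: 36 = 6² and 36 + 28 = 64 = 8².

m = 36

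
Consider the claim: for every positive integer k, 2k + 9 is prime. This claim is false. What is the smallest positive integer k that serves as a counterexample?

We need the least positive integer k for which 2k + 9 is not prime.
For k = 1, 2 the conclusion holds.
k = 3: 2k + 9 = 15 = 3 × 5, composite.
Thus k = 3 disproves the claim, and no smaller k works.

k = 3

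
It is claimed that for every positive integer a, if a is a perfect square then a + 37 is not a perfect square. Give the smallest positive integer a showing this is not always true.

a = 324

A counterexample is any positive integer a such that a is a perfect square but a + 37 is a perfect square; we check each in order.
For a = 1, 4, 9, 16, …, 225, 256, 289 the conclusion holds.
a = 324: 324 = 18² and 324 + 37 = 361 = 19².
Thus a = 324 disproves the claim, and no smaller a works.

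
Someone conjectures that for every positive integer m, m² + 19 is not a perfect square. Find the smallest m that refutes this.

A counterexample is any positive integer m such that m² + 19 is a perfect square; we check each in order.
For m = 1, 2, 3, 4, 5, 6, 7, 8 the conclusion holds.
m = 9: 9² + 19 = 100 = 10², a perfect square.
So m = 9 is the smallest counterexample.

m = 9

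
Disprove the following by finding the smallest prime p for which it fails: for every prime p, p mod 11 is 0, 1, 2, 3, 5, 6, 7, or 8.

p = 31

We need the least prime p for which the claim fails.
For p = 2, 3, 5, 7, 11, 13, 17, 19, 23, 29 the conclusion holds.
p = 31: 31 mod 11 = 9 — not in {0, 1, 2, 3, 5, 6, 7, 8}.
Thus p = 31 disproves the claim, and no smaller p works.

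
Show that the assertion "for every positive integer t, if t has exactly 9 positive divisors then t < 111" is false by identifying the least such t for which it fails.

A counterexample is any positive integer t such that t has exactly 9 positive divisors but the claim fails; we check each in order.
t = 36: τ(36) = 9; 36 < 111.
t = 100: τ(100) = 9; 100 < 111.
t = 196: τ(196) = 9; 196 ≥ 111.

t = 196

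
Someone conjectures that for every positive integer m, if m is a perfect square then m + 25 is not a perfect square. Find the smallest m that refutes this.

m = 144

Check each positive integer m in order until m is a perfect square but m + 25 is a perfect square.
The first 11 eligible values, up to m = 121, all satisfy the conclusion.
m = 144: 144 = 12² and 144 + 25 = 169 = 13².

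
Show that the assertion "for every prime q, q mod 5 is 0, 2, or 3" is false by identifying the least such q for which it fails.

For q = 2, 3, 5, 7 the conclusion holds.
q = 11: 11 mod 5 = 1 — not in {0, 2, 3}.
Hence q = 11 is a counterexample.

q = 11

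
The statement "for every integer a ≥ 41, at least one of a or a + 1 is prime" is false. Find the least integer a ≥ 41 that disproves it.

Check each integer a ≥ 41 in order until a, a + 1 are both composite.
For a = 41, 42, 43 the conclusion holds.
a = 44: 44 = 2 × 22; 45 = 3 × 15 — both composite.
So a = 44 is the smallest counterexample.

a = 44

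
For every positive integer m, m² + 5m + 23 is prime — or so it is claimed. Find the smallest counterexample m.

Check each positive integer m in order until m² + 5m + 23 is not prime.
The first 13 eligible values, up to m = 13, all satisfy the conclusion.
m = 14: m² + 5m + 23 = 289 = 17 × 17, composite.
Hence m = 14 is a counterexample.

m = 14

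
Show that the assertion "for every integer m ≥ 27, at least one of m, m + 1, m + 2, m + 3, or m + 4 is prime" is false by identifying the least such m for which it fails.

Check each integer m ≥ 27 in order until m, m + 1, m + 2, m + 3, m + 4 are all composite.
m = 27: 29 is prime.
m = 28: 29 is prime.
m = 29: 29 is prime.
m = 30: 31 is prime.
m = 31: 31 is prime.
m = 32: 32 = 2 × 16; 33 = 3 × 11; 34 = 2 × 17; 35 = 5 × 7; 36 = 2 × 18 — all composite.
Thus m = 32 disproves the claim, and no smaller m works.

m = 32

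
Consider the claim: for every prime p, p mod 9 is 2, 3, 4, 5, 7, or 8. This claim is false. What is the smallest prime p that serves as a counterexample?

We need the least prime p for which the claim fails.
The first 7 eligible values, up to p = 17, all satisfy the conclusion.
p = 19: 19 mod 9 = 1 — not in {2, 3, 4, 5, 7, 8}.
So p = 19 is the smallest counterexample.

p = 19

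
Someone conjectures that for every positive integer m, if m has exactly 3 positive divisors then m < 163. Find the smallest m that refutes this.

m = 169

We need the least positive integer m for which m has exactly 3 positive divisors but the claim fails.
For m = 4, 9, 25, 49, 121 the conclusion holds.
m = 169: τ(169) = 3; 169 ≥ 163.
Hence m = 169 is a counterexample.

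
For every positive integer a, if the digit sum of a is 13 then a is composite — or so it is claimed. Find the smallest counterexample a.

a = 67

For a = 49, 58 the conclusion holds.
a = 67: digit sum 13; 67 is prime, not composite.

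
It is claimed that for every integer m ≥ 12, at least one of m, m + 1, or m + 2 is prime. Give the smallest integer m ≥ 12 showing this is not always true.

m = 14

For m = 12, 13 the conclusion holds.
m = 14: 14 = 2 × 7; 15 = 3 × 5; 16 = 2 × 8 — all composite.
Thus m = 14 disproves the claim, and no smaller m works.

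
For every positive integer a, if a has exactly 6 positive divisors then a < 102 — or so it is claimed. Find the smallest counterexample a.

For a = 12, 18, 20, 28, …, 92, 98, 99 the conclusion holds.
a = 116: τ(116) = 6; 116 ≥ 102.
Hence a = 116 is a counterexample.

a = 116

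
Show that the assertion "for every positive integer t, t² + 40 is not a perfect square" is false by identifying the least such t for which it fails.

Check each positive integer t in order until t² + 40 is a perfect square.
For t = 1, 2 the conclusion holds.
t = 3: 3² + 40 = 49 = 7², a perfect square.

t = 3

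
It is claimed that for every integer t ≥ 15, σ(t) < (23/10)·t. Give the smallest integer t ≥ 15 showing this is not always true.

t = 24

A counterexample is any integer t ≥ 15 such that the claim fails; we check each in order.
For t = 15, 16, 17, 18, 19, 20, 21, 22, 23 the conclusion holds.
t = 24: σ(24) = 60; 60 ≥ 276/5.
Hence t = 24 is a counterexample.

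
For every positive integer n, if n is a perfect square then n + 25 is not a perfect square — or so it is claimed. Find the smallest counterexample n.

For n = 1, 4, 9, 16, …, 81, 100, 121 the conclusion holds.
n = 144: 144 = 12² and 144 + 25 = 169 = 13².
Hence n = 144 is a counterexample.

n = 144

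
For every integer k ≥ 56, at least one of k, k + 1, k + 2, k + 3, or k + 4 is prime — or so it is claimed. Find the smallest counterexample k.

Check each integer k ≥ 56 in order until k, k + 1, k + 2, k + 3, k + 4 are all composite.
For k = 56, 57, 58, 59, 60, 61 the conclusion holds.
k = 62: 62 = 2 × 31; 63 = 3 × 21; 64 = 2 × 32; 65 = 5 × 13; 66 = 2 × 33 — all composite.

k = 62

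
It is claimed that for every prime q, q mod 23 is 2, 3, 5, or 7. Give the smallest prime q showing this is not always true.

q = 11

q = 2: 2 mod 23 = 2.
q = 3: 3 mod 23 = 3.
q = 5: 5 mod 23 = 5.
q = 7: 7 mod 23 = 7.
q = 11: 11 mod 23 = 11 — not in {2, 3, 5, 7}.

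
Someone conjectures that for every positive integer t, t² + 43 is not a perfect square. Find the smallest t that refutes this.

t = 21

For t = 1, 2, 3, 4, …, 18, 19, 20 the conclusion holds.
t = 21: 21² + 43 = 484 = 22², a perfect square.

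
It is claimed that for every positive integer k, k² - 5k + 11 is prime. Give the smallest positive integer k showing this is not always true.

k = 7

A counterexample is any positive integer k such that k² - 5k + 11 is not prime; we check each in order.
The first 6 eligible values, up to k = 6, all satisfy the conclusion.
k = 7: k² - 5k + 11 = 25 = 5 × 5, composite.
So k = 7 is the smallest counterexample.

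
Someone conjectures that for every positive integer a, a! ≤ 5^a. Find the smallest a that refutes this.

For a = 1, 2, 3, 4, …, 9, 10, 11 the conclusion holds.
a = 12: a! = 479001600 and 5^a = 244140625, so 479001600 > 244140625.
Thus a = 12 disproves the claim, and no smaller a works.

a = 12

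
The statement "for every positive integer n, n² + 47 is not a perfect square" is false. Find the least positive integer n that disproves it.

A counterexample is any positive integer n such that n² + 47 is a perfect square; we check each in order.
For n = 1, 2, 3, 4, …, 20, 21, 22 the conclusion holds.
n = 23: 23² + 47 = 576 = 24², a perfect square.

n = 23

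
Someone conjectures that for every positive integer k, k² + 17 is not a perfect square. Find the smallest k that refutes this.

k = 8

Check each positive integer k in order until k² + 17 is a perfect square.
The first 7 eligible values, up to k = 7, all satisfy the conclusion.
k = 8: 8² + 17 = 81 = 9², a perfect square.
Thus k = 8 disproves the claim, and no smaller k works.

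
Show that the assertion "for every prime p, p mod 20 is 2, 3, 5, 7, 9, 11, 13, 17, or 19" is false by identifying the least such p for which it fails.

p = 41

The first 12 eligible values, up to p = 37, all satisfy the conclusion.
p = 41: 41 mod 20 = 1 — not in {2, 3, 5, 7, 9, 11, 13, 17, 19}.
Hence p = 41 is a counterexample.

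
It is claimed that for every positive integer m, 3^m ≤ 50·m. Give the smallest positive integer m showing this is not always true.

m = 6

m = 1: 3^m = 3 and 50·m = 50, so 3 ≤ 50.
m = 2: 3^m = 9 and 50·m = 100, so 9 ≤ 100.
m = 3: 3^m = 27 and 50·m = 150, so 27 ≤ 150.
m = 4: 3^m = 81 and 50·m = 200, so 81 ≤ 200.
m = 5: 3^m = 243 and 50·m = 250, so 243 ≤ 250.
m = 6: 3^m = 729 and 50·m = 300, so 729 > 300.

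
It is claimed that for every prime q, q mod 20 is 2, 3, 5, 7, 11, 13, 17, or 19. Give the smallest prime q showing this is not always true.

q = 29

The first 9 eligible values, up to q = 23, all satisfy the conclusion.
q = 29: 29 mod 20 = 9 — not in {2, 3, 5, 7, 11, 13, 17, 19}.
So q = 29 is the smallest counterexample.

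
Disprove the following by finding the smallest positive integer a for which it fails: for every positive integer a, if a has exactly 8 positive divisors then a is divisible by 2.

We need the least positive integer a for which a has exactly 8 positive divisors but a is not divisible by 2.
For a = 24, 30, 40, 42, …, 88, 102, 104 the conclusion holds.
a = 105: τ(105) = 8; 105 mod 2 = 1.
Hence a = 105 is a counterexample.

a = 105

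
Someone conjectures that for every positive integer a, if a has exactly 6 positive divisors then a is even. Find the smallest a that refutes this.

a = 45

A counterexample is any positive integer a such that a has exactly 6 positive divisors but a is odd; we check each in order.
a = 12: divisors of 12: 1, 2, 3, 4, 6, 12; 12 is even.
a = 18: divisors of 18: 1, 2, 3, 6, 9, 18; 18 is even.
a = 20: divisors of 20: 1, 2, 4, 5, 10, 20; 20 is even.
a = 28: divisors of 28: 1, 2, 4, 7, 14, 28; 28 is even.
a = 32: divisors of 32: 1, 2, 4, 8, 16, 32; 32 is even.
a = 44: divisors of 44: 1, 2, 4, 11, 22, 44; 44 is even.
a = 45: divisors of 45: 1, 3, 5, 9, 15, 45; 45 is odd.
So a = 45 is the smallest counterexample.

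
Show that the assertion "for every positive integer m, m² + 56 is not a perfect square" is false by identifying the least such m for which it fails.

m = 5

For m = 1, 2, 3, 4 the conclusion holds.
m = 5: 5² + 56 = 81 = 9², a perfect square.
So m = 5 is the smallest counterexample.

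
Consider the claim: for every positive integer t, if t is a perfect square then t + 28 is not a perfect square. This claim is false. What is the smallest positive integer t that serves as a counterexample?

We need the least positive integer t for which t is a perfect square but t + 28 is a perfect square.
The first 5 eligible values, up to t = 25, all satisfy the conclusion.
t = 36: 36 = 6² and 36 + 28 = 64 = 8².

t = 36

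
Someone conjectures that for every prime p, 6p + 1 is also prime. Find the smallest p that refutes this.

p = 2: 6p + 1 = 13, prime.
p = 3: 6p + 1 = 19, prime.
p = 5: 6p + 1 = 31, prime.
p = 7: 6p + 1 = 43, prime.
p = 11: 6p + 1 = 67, prime.
p = 13: 6p + 1 = 79, prime.
p = 17: 6p + 1 = 103, prime.
p = 19: 6p + 1 = 115 = 5 × 23, not prime.
Thus p = 19 disproves the claim, and no smaller p works.

p = 19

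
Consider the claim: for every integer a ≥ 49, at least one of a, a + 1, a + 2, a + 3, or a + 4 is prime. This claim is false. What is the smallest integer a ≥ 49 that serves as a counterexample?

Check each integer a ≥ 49 in order until a, a + 1, a + 2, a + 3, a + 4 are all composite.
The first 5 eligible values, up to a = 53, all satisfy the conclusion.
a = 54: 54 = 2 × 27; 55 = 5 × 11; 56 = 2 × 28; 57 = 3 × 19; 58 = 2 × 29 — all composite.

a = 54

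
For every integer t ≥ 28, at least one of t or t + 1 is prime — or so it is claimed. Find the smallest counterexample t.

t = 32

The first 4 eligible values, up to t = 31, all satisfy the conclusion.
t = 32: 32 = 2 × 16; 33 = 3 × 11 — both composite.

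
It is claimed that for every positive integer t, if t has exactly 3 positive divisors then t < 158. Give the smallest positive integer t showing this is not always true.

t = 169

A counterexample is any positive integer t such that t has exactly 3 positive divisors but the claim fails; we check each in order.
The first 5 eligible values, up to t = 121, all satisfy the conclusion.
t = 169: τ(169) = 3; 169 ≥ 158.
So t = 169 is the smallest counterexample.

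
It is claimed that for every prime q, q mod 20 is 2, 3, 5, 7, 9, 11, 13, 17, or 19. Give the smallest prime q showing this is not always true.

q = 41

For q = 2, 3, 5, 7, …, 29, 31, 37 the conclusion holds.
q = 41: 41 mod 20 = 1 — not in {2, 3, 5, 7, 9, 11, 13, 17, 19}.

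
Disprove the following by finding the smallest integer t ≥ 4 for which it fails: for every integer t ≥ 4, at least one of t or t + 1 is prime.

t = 8

For t = 4, 5, 6, 7 the conclusion holds.
t = 8: 8 = 2 × 4; 9 = 3 × 3 — both composite.
Thus t = 8 disproves the claim, and no smaller t works.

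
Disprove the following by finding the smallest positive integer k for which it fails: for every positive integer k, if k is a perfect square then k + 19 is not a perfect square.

Check each positive integer k in order until k is a perfect square but k + 19 is a perfect square.
The first 8 eligible values, up to k = 64, all satisfy the conclusion.
k = 81: 81 = 9² and 81 + 19 = 100 = 10².
Thus k = 81 disproves the claim, and no smaller k works.

k = 81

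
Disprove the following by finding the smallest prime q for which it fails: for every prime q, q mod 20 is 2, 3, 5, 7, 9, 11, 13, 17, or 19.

Check each prime q in order until the claim fails.
The first 12 eligible values, up to q = 37, all satisfy the conclusion.
q = 41: 41 mod 20 = 1 — not in {2, 3, 5, 7, 9, 11, 13, 17, 19}.
So q = 41 is the smallest counterexample.

q = 41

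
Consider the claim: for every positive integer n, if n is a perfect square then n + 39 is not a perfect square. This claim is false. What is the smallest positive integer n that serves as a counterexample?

n = 25

For n = 1, 4, 9, 16 the conclusion holds.
n = 25: 25 = 5² and 25 + 39 = 64 = 8².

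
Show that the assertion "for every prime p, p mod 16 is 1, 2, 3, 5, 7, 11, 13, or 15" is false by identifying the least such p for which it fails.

p = 41

The first 12 eligible values, up to p = 37, all satisfy the conclusion.
p = 41: 41 mod 16 = 9 — not in {1, 2, 3, 5, 7, 11, 13, 15}.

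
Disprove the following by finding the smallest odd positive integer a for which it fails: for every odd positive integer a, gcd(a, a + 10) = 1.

a = 5

We need the least odd positive integer a for which gcd(a, a + 10) > 1.
a = 1: gcd(1, 11) = 1.
a = 3: gcd(3, 13) = 1.
a = 5: gcd(5, 15) = 5.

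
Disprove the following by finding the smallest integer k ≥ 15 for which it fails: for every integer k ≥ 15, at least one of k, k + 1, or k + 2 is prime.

k = 20

The first 5 eligible values, up to k = 19, all satisfy the conclusion.
k = 20: 20 = 2 × 10; 21 = 3 × 7; 22 = 2 × 11 — all composite.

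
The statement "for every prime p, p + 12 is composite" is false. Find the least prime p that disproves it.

A counterexample is any prime p such that p + 12 is prime; we check each in order.
For p = 2, 3 the conclusion holds.
p = 5: p + 12 = 17, prime — not composite.
So p = 5 is the smallest counterexample.

p = 5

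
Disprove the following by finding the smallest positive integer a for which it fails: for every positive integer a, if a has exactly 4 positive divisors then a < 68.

a = 69

We need the least positive integer a for which a has exactly 4 positive divisors but the claim fails.
For a = 6, 8, 10, 14, …, 58, 62, 65 the conclusion holds.
a = 69: τ(69) = 4; 69 ≥ 68.
So a = 69 is the smallest counterexample.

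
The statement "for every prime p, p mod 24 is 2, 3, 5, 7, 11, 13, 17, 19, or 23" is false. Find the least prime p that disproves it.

We need the least prime p for which the claim fails.
For p = 2, 3, 5, 7, …, 61, 67, 71 the conclusion holds.
p = 73: 73 mod 24 = 1 — not in {2, 3, 5, 7, 11, 13, 17, 19, 23}.
So p = 73 is the smallest counterexample.

p = 73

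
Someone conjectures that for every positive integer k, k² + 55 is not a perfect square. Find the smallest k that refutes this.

k = 3

A counterexample is any positive integer k such that k² + 55 is a perfect square; we check each in order.
For k = 1, 2 the conclusion holds.
k = 3: 3² + 55 = 64 = 8², a perfect square.
Hence k = 3 is a counterexample.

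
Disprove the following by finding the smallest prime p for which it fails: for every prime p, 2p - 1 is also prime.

p = 5

We need the least prime p for which 2p - 1 is not prime.
p = 2: 2p - 1 = 3, prime.
p = 3: 2p - 1 = 5, prime.
p = 5: 2p - 1 = 9 = 3 × 3, not prime.
Hence p = 5 is a counterexample.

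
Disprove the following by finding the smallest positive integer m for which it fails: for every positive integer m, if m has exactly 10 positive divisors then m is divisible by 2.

m = 405

For m = 48, 80, 112, 162, 176, 208, 272, 304, 368 the conclusion holds.
m = 405: τ(405) = 10; 405 mod 2 = 1.
Hence m = 405 is a counterexample.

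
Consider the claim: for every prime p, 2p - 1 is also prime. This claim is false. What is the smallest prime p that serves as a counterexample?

We need the least prime p for which 2p - 1 is not prime.
p = 2: 2p - 1 = 3, prime.
p = 3: 2p - 1 = 5, prime.
p = 5: 2p - 1 = 9 = 3 × 3, not prime.
Hence p = 5 is a counterexample.

p = 5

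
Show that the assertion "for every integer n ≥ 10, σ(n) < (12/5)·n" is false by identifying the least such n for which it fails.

n = 24

Check each integer n ≥ 10 in order until the claim fails.
The first 14 eligible values, up to n = 23, all satisfy the conclusion.
n = 24: σ(24) = 60; 60 ≥ 288/5.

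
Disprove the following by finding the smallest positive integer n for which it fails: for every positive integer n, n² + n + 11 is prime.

A counterexample is any positive integer n such that n² + n + 11 is not prime; we check each in order.
For n = 1, 2, 3, 4, 5, 6, 7, 8, 9 the conclusion holds.
n = 10: n² + n + 11 = 121 = 11 × 11, composite.
So n = 10 is the smallest counterexample.

n = 10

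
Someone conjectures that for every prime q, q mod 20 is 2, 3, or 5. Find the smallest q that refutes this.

q = 2: 2 mod 20 = 2.
q = 3: 3 mod 20 = 3.
q = 5: 5 mod 20 = 5.
q = 7: 7 mod 20 = 7 — not in {2, 3, 5}.
Thus q = 7 disproves the claim, and no smaller q works.

q = 7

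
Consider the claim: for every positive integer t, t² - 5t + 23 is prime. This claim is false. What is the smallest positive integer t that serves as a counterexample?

t = 19

Check each positive integer t in order until t² - 5t + 23 is not prime.
For t = 1, 2, 3, 4, …, 16, 17, 18 the conclusion holds.
t = 19: t² - 5t + 23 = 289 = 17 × 17, composite.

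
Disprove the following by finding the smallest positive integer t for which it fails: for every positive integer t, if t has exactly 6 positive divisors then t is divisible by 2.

t = 45

For t = 12, 18, 20, 28, 32, 44 the conclusion holds.
t = 45: τ(45) = 6; 45 mod 2 = 1.
Thus t = 45 disproves the claim, and no smaller t works.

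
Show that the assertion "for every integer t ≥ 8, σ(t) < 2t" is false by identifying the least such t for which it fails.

t = 12

Check each integer t ≥ 8 in order until the claim fails.
The first 4 eligible values, up to t = 11, all satisfy the conclusion.
t = 12: σ(12) = 28; 28 ≥ 24.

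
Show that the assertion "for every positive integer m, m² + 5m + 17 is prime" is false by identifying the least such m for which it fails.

m = 8

We need the least positive integer m for which m² + 5m + 17 is not prime.
For m = 1, 2, 3, 4, 5, 6, 7 the conclusion holds.
m = 8: m² + 5m + 17 = 121 = 11 × 11, composite.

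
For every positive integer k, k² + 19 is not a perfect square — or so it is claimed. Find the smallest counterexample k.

We need the least positive integer k for which k² + 19 is a perfect square.
The first 8 eligible values, up to k = 8, all satisfy the conclusion.
k = 9: 9² + 19 = 100 = 10², a perfect square.
Hence k = 9 is a counterexample.

k = 9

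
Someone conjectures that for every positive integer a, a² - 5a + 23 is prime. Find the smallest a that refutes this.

a = 19

A counterexample is any positive integer a such that a² - 5a + 23 is not prime; we check each in order.
The first 18 eligible values, up to a = 18, all satisfy the conclusion.
a = 19: a² - 5a + 23 = 289 = 17 × 17, composite.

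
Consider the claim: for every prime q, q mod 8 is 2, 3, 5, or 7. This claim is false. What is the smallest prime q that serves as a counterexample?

A counterexample is any prime q such that the claim fails; we check each in order.
The first 6 eligible values, up to q = 13, all satisfy the conclusion.
q = 17: 17 mod 8 = 1 — not in {2, 3, 5, 7}.
Thus q = 17 disproves the claim, and no smaller q works.

q = 17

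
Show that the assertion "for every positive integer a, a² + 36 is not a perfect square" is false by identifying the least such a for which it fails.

a = 8

We need the least positive integer a for which a² + 36 is a perfect square.
The first 7 eligible values, up to a = 7, all satisfy the conclusion.
a = 8: 8² + 36 = 100 = 10², a perfect square.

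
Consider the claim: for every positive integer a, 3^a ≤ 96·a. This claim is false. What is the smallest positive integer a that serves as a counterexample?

a = 6

Check each positive integer a in order until 3^a > 96·a.
For a = 1, 2, 3, 4, 5 the conclusion holds.
a = 6: 3^a = 729 and 96·a = 576, so 729 > 576.
Hence a = 6 is a counterexample.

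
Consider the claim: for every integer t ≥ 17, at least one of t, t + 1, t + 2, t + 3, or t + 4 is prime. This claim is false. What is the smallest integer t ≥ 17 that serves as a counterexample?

t = 17: 17 is prime.
t = 18: 19 is prime.
t = 19: 19 is prime.
t = 20: 23 is prime.
t = 21: 23 is prime.
t = 22: 23 is prime.
t = 23: 23 is prime.
t = 24: 24 = 2 × 12; 25 = 5 × 5; 26 = 2 × 13; 27 = 3 × 9; 28 = 2 × 14 — all composite.
Hence t = 24 is a counterexample.

t = 24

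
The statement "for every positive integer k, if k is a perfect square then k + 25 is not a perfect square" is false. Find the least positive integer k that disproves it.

k = 144

Check each positive integer k in order until k is a perfect square but k + 25 is a perfect square.
The first 11 eligible values, up to k = 121, all satisfy the conclusion.
k = 144: 144 = 12² and 144 + 25 = 169 = 13².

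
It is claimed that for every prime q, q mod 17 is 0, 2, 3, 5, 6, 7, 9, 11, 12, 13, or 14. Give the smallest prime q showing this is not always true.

We need the least prime q for which the claim fails.
For q = 2, 3, 5, 7, …, 43, 47, 53 the conclusion holds.
q = 59: 59 mod 17 = 8 — not in {0, 2, 3, 5, 6, 7, 9, 11, 12, 13, 14}.
Thus q = 59 disproves the claim, and no smaller q works.

q = 59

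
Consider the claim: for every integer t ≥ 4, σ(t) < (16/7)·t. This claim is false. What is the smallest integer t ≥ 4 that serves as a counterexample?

Check each integer t ≥ 4 in order until the claim fails.
t = 4: σ(4) = 7; 7 < 64/7.
t = 5: σ(5) = 6; 6 < 80/7.
t = 6: σ(6) = 12; 12 < 96/7.
t = 7: σ(7) = 8; 8 < 16.
t = 8: σ(8) = 15; 15 < 128/7.
t = 9: σ(9) = 13; 13 < 144/7.
t = 10: σ(10) = 18; 18 < 160/7.
t = 11: σ(11) = 12; 12 < 176/7.
t = 12: σ(12) = 28; 28 ≥ 192/7.
Hence t = 12 is a counterexample.

t = 12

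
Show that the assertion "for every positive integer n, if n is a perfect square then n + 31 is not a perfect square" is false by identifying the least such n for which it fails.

For n = 1, 4, 9, 16, …, 144, 169, 196 the conclusion holds.
n = 225: 225 = 15² and 225 + 31 = 256 = 16².

n = 225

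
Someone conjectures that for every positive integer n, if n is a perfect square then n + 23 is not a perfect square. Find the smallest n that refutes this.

n = 121

The first 10 eligible values, up to n = 100, all satisfy the conclusion.
n = 121: 121 = 11² and 121 + 23 = 144 = 12².
Thus n = 121 disproves the claim, and no smaller n works.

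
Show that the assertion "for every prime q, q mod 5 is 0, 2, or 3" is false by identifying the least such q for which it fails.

Check each prime q in order until the claim fails.
q = 2: 2 mod 5 = 2.
q = 3: 3 mod 5 = 3.
q = 5: 5 mod 5 = 0.
q = 7: 7 mod 5 = 2.
q = 11: 11 mod 5 = 1 — not in {0, 2, 3}.
So q = 11 is the smallest counterexample.

q = 11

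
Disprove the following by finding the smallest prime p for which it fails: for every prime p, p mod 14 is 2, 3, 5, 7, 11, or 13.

p = 23

We need the least prime p for which the claim fails.
For p = 2, 3, 5, 7, 11, 13, 17, 19 the conclusion holds.
p = 23: 23 mod 14 = 9 — not in {2, 3, 5, 7, 11, 13}.
So p = 23 is the smallest counterexample.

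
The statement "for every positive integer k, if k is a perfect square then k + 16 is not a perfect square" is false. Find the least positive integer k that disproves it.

k = 9

For k = 1, 4 the conclusion holds.
k = 9: 9 = 3² and 9 + 16 = 25 = 5².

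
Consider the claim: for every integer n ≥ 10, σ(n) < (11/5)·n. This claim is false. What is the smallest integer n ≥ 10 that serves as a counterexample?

We need the least integer n ≥ 10 for which the claim fails.
n = 10: σ(10) = 18; 18 < 22.
n = 11: σ(11) = 12; 12 < 121/5.
n = 12: σ(12) = 28; 28 ≥ 132/5.

n = 12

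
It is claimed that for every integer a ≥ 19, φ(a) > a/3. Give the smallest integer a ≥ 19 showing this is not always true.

a = 24

We need the least integer a ≥ 19 for which the claim fails.
For a = 19, 20, 21, 22, 23 the conclusion holds.
a = 24: φ(24) = 8 and 24/3 = 8, so φ(24) ≤ 24/3.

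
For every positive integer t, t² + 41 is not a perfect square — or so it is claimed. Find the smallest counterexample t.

t = 20

For t = 1, 2, 3, 4, …, 17, 18, 19 the conclusion holds.
t = 20: 20² + 41 = 441 = 21², a perfect square.
So t = 20 is the smallest counterexample.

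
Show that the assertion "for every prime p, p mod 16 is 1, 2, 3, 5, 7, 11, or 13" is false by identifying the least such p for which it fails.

Check each prime p in order until the claim fails.
For p = 2, 3, 5, 7, 11, 13, 17, 19, 23, 29 the conclusion holds.
p = 31: 31 mod 16 = 15 — not in {1, 2, 3, 5, 7, 11, 13}.

p = 31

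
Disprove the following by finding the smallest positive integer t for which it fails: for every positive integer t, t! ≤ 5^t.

For t = 1, 2, 3, 4, …, 9, 10, 11 the conclusion holds.
t = 12: t! = 479001600 and 5^t = 244140625, so 479001600 > 244140625.

t = 12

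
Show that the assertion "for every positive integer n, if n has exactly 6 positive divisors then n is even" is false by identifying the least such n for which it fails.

n = 45

We need the least positive integer n for which n has exactly 6 positive divisors but n is odd.
n = 12: divisors of 12: 1, 2, 3, 4, 6, 12; 12 is even.
n = 18: divisors of 18: 1, 2, 3, 6, 9, 18; 18 is even.
n = 20: divisors of 20: 1, 2, 4, 5, 10, 20; 20 is even.
n = 28: divisors of 28: 1, 2, 4, 7, 14, 28; 28 is even.
n = 32: divisors of 32: 1, 2, 4, 8, 16, 32; 32 is even.
n = 44: divisors of 44: 1, 2, 4, 11, 22, 44; 44 is even.
n = 45: divisors of 45: 1, 3, 5, 9, 15, 45; 45 is odd.
Hence n = 45 is a counterexample.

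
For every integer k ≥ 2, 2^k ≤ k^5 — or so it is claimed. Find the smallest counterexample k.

k = 23

A counterexample is any integer k ≥ 2 such that 2^k > k^5; we check each in order.
The first 21 eligible values, up to k = 22, all satisfy the conclusion.
k = 23: 2^k = 8388608 and k^5 = 6436343, so 8388608 > 6436343.
Hence k = 23 is a counterexample.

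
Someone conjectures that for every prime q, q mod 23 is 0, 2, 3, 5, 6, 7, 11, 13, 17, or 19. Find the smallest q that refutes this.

A counterexample is any prime q such that the claim fails; we check each in order.
The first 10 eligible values, up to q = 29, all satisfy the conclusion.
q = 31: 31 mod 23 = 8 — not in {0, 2, 3, 5, 6, 7, 11, 13, 17, 19}.

q = 31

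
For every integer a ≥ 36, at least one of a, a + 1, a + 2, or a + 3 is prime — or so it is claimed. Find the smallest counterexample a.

The first 12 eligible values, up to a = 47, all satisfy the conclusion.
a = 48: 48 = 2 × 24; 49 = 7 × 7; 50 = 2 × 25; 51 = 3 × 17 — all composite.
Hence a = 48 is a counterexample.

a = 48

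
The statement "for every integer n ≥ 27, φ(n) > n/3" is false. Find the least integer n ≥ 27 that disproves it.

n = 30

We need the least integer n ≥ 27 for which the claim fails.
For n = 27, 28, 29 the conclusion holds.
n = 30: φ(30) = 8 and 30/3 = 10, so φ(30) ≤ 30/3.
Thus n = 30 disproves the claim, and no smaller n works.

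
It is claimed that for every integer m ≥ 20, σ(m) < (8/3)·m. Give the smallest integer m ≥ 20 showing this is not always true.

We need the least integer m ≥ 20 for which the claim fails.
The first 40 eligible values, up to m = 59, all satisfy the conclusion.
m = 60: σ(60) = 168; 168 ≥ 160.
Hence m = 60 is a counterexample.

m = 60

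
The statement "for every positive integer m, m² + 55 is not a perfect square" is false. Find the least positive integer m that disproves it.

m = 3

m = 1: 1² + 55 = 56, not a perfect square.
m = 2: 2² + 55 = 59, not a perfect square.
m = 3: 3² + 55 = 64 = 8², a perfect square.
So m = 3 is the smallest counterexample.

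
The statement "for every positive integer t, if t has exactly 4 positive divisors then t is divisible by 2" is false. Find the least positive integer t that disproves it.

Check each positive integer t in order until t has exactly 4 positive divisors but t is not divisible by 2.
t = 6: τ(6) = 4; 6 mod 2 = 0.
t = 8: τ(8) = 4; 8 mod 2 = 0.
t = 10: τ(10) = 4; 10 mod 2 = 0.
t = 14: τ(14) = 4; 14 mod 2 = 0.
t = 15: τ(15) = 4; 15 mod 2 = 1.
Thus t = 15 disproves the claim, and no smaller t works.

t = 15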